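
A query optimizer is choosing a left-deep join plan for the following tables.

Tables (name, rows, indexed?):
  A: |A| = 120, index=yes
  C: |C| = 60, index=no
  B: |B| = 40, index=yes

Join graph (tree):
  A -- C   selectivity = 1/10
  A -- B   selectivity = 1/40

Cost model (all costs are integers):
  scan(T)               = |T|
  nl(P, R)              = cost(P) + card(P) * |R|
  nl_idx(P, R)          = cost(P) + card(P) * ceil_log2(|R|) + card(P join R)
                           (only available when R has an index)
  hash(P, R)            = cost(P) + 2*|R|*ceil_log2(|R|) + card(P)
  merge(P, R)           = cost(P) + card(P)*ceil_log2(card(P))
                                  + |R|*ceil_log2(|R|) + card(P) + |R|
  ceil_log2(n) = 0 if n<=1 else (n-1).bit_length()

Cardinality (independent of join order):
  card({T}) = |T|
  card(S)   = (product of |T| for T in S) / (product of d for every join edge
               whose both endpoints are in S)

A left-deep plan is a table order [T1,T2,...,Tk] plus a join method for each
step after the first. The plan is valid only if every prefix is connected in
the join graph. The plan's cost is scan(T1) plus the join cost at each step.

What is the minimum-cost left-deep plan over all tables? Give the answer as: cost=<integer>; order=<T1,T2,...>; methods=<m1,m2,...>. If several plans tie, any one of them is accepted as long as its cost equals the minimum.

cost=1280; order=B,A,C; methods=nl_idx,hash

Selinger DP (subsets sized 1..n):
  {A}: scan cost=120, card=120
  {C}: scan cost=60, card=60
  {B}: scan cost=40, card=40
  {AC}: card=720; try (C,hash)→960, (A,nl_idx)→1200, (A,merge)→1440, (C,merge)→1500, (A,hash)→1800, (A,nl)→7260 …(+1); best=960 via (C,hash)
  {AB}: card=120; try (A,nl_idx)→440, (B,hash)→720, (B,nl_idx)→960, (A,merge)→1280, (B,merge)→1360, (A,hash)→1760 …(+2); best=440 via (A,nl_idx)
  {ABC}: card=720; try (C,hash)→1280, (C,merge)→1820, (B,hash)→2160, (B,nl_idx)→6000, (C,nl)→7640, (B,merge)→9160 …(+1); best=1280 via (C,hash)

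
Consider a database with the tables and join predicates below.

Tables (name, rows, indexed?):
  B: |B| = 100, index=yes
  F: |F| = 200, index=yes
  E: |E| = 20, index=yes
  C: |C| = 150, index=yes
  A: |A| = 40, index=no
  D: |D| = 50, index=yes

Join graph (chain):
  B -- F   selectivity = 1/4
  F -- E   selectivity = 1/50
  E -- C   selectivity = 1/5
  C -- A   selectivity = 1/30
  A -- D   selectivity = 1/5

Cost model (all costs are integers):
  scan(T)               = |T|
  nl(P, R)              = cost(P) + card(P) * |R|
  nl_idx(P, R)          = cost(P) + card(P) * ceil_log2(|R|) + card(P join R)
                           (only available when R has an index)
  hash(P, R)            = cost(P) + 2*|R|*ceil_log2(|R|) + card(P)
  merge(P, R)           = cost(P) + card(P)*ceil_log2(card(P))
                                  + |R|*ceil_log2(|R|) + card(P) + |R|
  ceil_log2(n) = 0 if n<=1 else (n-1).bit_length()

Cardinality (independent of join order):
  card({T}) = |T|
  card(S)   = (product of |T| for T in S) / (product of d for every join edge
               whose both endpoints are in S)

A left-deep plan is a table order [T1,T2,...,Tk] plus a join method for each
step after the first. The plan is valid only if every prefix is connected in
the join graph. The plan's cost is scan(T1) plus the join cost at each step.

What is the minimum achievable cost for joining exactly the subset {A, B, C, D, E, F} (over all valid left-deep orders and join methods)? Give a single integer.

42160

Selinger DP over subsets of {A,B,C,D,E,F}:
  {B}: scan cost=100, card=100
  {F}: scan cost=200, card=200
  {E}: scan cost=20, card=20
  {C}: scan cost=150, card=150
  {A}: scan cost=40, card=40
  {D}: scan cost=50, card=50
  {BF}: card=5000; try (B,hash)→1800, (F,merge)→2700, (B,merge)→2800, (F,hash)→3400, (F,nl_idx)→5900, (B,nl_idx)→6600 …(+2); best=1800 via (B,hash)
  {EF}: card=80; try (F,nl_idx)→260, (E,hash)→600, (E,nl_idx)→1280, (F,merge)→1940, (E,merge)→2120, (F,hash)→3240 …(+2); best=260 via (F,nl_idx)
  {CE}: card=600; try (E,hash)→500, (C,nl_idx)→780, (C,merge)→1490, (E,nl_idx)→1500, (E,merge)→1620, (C,hash)→2440 …(+2); best=500 via (E,hash)
  {AC}: card=200; try (C,nl_idx)→560, (A,hash)→780, (C,merge)→1670, (A,merge)→1780, (C,hash)→2480, (C,nl)→6040 …(+1); best=560 via (C,nl_idx)
  {AD}: card=400; try (A,hash)→580, (D,merge)→670, (D,hash)→680, (D,nl_idx)→680, (A,merge)→680, (D,nl)→2040 …(+1); best=580 via (A,hash)
  {BEF}: card=2000; try (B,merge)→1700, (B,hash)→1740, (B,nl_idx)→2820, (E,hash)→7000, (B,nl)→8260, (E,nl_idx)→28800 …(+2); best=1700 via (B,merge)
  {CEF}: card=2400; try (C,merge)→2250, (C,hash)→2740, (C,nl_idx)→3300, (F,hash)→4300, (F,nl_idx)→7700, (F,merge)→8900 …(+2); best=2250 via (C,merge)
  {ACE}: card=800; try (E,hash)→960, (A,hash)→1580, (E,nl_idx)→2360, (E,merge)→2480, (E,nl)→4560, (A,merge)→7380 …(+1); best=960 via (E,hash)
  {ACD}: card=2000; try (D,hash)→1360, (D,merge)→2710, (C,hash)→3380, (D,nl_idx)→3760, (C,nl_idx)→5780, (C,merge)→5930 …(+2); best=1360 via (D,hash)
  {BCEF}: card=60000; try (B,hash)→6050, (C,hash)→6100, (C,merge)→27050, (B,merge)→34250, (C,nl_idx)→77700, (B,nl_idx)→79050 …(+2); best=6050 via (B,hash)
  {ACEF}: card=3200; try (F,hash)→4960, (A,hash)→5130, (F,nl_idx)→10560, (F,merge)→11560, (A,merge)→33730, (A,nl)→98250 …(+1); best=4960 via (F,hash)
  {ACDE}: card=8000; try (D,hash)→2360, (E,hash)→3560, (D,merge)→10110, (D,nl_idx)→13760, (E,nl_idx)→19360, (E,merge)→25480 …(+2); best=2360 via (D,hash)
  {ABCEF}: card=80000; try (B,hash)→9560, (B,merge)→47360, (A,hash)→66530, (B,nl_idx)→107360, (B,nl)→324960, (A,merge)→1026330 …(+1); best=9560 via (B,hash)
  {ACDEF}: card=32000; try (D,hash)→8760, (F,hash)→13560, (D,merge)→46910, (D,nl_idx)→56160, (F,nl_idx)→98360, (F,merge)→116160 …(+2); best=8760 via (D,hash)
  {ABCDEF}: card=800000; try (B,hash)→42160, (D,hash)→90160, (B,merge)→521560, (B,nl_idx)→1032760, (D,nl_idx)→1289560, (D,merge)→1449910 …(+2); best=42160 via (B,hash)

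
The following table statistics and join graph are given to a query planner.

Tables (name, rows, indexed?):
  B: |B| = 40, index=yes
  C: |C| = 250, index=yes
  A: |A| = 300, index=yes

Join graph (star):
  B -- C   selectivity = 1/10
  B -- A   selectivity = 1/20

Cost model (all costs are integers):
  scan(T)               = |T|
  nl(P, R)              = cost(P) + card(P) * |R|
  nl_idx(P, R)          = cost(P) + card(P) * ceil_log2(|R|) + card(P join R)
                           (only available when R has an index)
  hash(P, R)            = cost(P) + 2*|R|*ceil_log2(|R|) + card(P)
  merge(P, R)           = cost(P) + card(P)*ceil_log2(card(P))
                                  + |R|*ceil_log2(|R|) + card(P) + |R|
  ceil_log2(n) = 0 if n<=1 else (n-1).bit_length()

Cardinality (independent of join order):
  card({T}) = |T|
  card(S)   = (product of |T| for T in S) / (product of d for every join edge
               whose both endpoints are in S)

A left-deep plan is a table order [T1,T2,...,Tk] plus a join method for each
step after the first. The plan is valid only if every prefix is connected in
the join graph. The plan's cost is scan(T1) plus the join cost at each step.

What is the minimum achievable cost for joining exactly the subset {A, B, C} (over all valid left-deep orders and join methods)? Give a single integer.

Selinger DP over subsets of {A,B,C}:
  {B}: scan cost=40, card=40
  {C}: scan cost=250, card=250
  {A}: scan cost=300, card=300
  {BC}: card=1000; try (B,hash)→980, (C,nl_idx)→1360, (C,merge)→2570, (B,nl_idx)→2750, (B,merge)→2780, (C,hash)→4080 …(+2); best=980 via (B,hash)
  {AB}: card=600; try (A,nl_idx)→1000, (B,hash)→1080, (B,nl_idx)→2700, (A,merge)→3320, (B,merge)→3580, (A,hash)→5480 …(+2); best=1000 via (A,nl_idx)
  {ABC}: card=15000; try (C,hash)→5600, (A,hash)→7380, (C,merge)→9850, (A,merge)→14980, (C,nl_idx)→20800, (A,nl_idx)→24980 …(+2); best=5600 via (C,hash)

5600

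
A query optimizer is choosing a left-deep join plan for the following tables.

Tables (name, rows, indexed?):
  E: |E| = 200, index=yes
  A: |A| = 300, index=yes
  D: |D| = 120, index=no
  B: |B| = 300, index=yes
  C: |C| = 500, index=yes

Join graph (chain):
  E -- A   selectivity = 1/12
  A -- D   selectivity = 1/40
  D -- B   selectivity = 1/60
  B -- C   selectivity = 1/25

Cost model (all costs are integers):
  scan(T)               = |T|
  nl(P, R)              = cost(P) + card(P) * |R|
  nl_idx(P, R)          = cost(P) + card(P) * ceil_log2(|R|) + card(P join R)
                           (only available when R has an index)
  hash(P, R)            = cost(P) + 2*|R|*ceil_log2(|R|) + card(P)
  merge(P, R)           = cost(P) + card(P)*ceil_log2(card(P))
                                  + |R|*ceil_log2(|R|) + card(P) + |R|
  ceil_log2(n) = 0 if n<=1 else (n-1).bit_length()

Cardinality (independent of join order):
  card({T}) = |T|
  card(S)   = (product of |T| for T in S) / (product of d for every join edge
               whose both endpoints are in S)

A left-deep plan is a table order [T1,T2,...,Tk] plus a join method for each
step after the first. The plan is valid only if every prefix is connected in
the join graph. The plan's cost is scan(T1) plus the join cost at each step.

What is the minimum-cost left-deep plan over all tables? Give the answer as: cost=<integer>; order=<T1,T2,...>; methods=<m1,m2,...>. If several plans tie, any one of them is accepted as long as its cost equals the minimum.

cost=99500; order=D,B,A,E,C; methods=nl_idx,hash,hash,hash

Selinger DP (subsets sized 1..n):
  {E}: scan cost=200, card=200
  {A}: scan cost=300, card=300
  {D}: scan cost=120, card=120
  {B}: scan cost=300, card=300
  {C}: scan cost=500, card=500
  {AE}: card=5000; try (E,hash)→3800, (A,merge)→5000, (E,merge)→5100, (A,hash)→5800, (A,nl_idx)→7000, (E,nl_idx)→7700 …(+2); best=3800 via (E,hash)
  {AD}: card=900; try (A,nl_idx)→2100, (D,hash)→2280, (A,merge)→4080, (D,merge)→4260, (A,hash)→5640, (A,nl)→36120 …(+1); best=2100 via (A,nl_idx)
  {BD}: card=600; try (B,nl_idx)→1800, (D,hash)→2280, (B,merge)→4080, (D,merge)→4260, (B,hash)→5640, (B,nl)→36120 …(+1); best=1800 via (B,nl_idx)
  {BC}: card=6000; try (B,hash)→6400, (C,merge)→8300, (B,merge)→8500, (C,nl_idx)→9000, (C,hash)→9600, (B,nl_idx)→11000 …(+2); best=6400 via (B,hash)
  {ADE}: card=15000; try (E,hash)→6200, (D,hash)→10480, (E,merge)→13800, (E,nl_idx)→24300, (D,merge)→74760, (E,nl)→182100 …(+1); best=6200 via (E,hash)
  {ABD}: card=4500; try (A,hash)→7800, (B,hash)→8400, (A,merge)→11400, (A,nl_idx)→11700, (B,nl_idx)→14700, (B,merge)→15000 …(+2); best=7800 via (A,hash)
  {BCD}: card=12000; try (C,hash)→11400, (C,merge)→13400, (D,hash)→14080, (C,nl_idx)→19200, (D,merge)→91360, (C,nl)→301800 …(+1); best=11400 via (C,hash)
  {ABDE}: card=75000; try (E,hash)→15500, (B,hash)→26600, (E,merge)→72600, (E,nl_idx)→118800, (B,nl_idx)→216200, (B,merge)→234200 …(+2); best=15500 via (E,hash)
  {ABCD}: card=90000; try (C,hash)→21300, (A,hash)→28800, (C,merge)→75800, (C,nl_idx)→138300, (A,merge)→194400, (A,nl_idx)→209400 …(+2); best=21300 via (C,hash)
  {ABCDE}: card=1500000; try (C,hash)→99500, (E,hash)→114500, (C,merge)→1370500, (E,merge)→1643100, (C,nl_idx)→2190500, (E,nl_idx)→2241300 …(+2); best=99500 via (C,hash)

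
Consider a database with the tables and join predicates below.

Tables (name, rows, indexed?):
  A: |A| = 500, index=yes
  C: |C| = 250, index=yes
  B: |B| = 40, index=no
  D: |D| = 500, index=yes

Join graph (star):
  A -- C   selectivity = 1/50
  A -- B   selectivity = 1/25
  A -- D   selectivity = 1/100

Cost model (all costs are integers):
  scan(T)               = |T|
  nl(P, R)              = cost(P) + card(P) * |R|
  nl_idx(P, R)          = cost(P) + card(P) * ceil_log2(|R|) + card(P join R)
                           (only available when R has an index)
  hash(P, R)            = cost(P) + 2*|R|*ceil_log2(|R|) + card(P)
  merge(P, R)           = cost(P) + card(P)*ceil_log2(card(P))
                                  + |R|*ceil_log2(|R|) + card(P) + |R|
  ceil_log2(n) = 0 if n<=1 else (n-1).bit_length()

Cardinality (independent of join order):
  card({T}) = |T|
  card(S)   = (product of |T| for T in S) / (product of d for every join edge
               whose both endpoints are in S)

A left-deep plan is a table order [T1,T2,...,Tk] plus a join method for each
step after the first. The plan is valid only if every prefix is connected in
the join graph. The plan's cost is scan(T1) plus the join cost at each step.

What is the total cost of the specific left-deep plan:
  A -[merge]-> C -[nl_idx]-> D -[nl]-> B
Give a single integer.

step 1: scan A: cost=500, card=500
step 2: join C via merge
    card(P join C) = 500*250/(50) = 2500
    cost = 500 + 500*9 + 250*8 + 500 + 250 = 7750
step 3: join D via nl_idx
    card(P join D) = 2500*500/(100) = 12500
    cost = 7750 + 2500*9 + 12500 = 42750
step 4: join B via nl
    card(P join B) = 12500*40/(25) = 20000
    cost = 42750 + 12500*40 = 542750

542750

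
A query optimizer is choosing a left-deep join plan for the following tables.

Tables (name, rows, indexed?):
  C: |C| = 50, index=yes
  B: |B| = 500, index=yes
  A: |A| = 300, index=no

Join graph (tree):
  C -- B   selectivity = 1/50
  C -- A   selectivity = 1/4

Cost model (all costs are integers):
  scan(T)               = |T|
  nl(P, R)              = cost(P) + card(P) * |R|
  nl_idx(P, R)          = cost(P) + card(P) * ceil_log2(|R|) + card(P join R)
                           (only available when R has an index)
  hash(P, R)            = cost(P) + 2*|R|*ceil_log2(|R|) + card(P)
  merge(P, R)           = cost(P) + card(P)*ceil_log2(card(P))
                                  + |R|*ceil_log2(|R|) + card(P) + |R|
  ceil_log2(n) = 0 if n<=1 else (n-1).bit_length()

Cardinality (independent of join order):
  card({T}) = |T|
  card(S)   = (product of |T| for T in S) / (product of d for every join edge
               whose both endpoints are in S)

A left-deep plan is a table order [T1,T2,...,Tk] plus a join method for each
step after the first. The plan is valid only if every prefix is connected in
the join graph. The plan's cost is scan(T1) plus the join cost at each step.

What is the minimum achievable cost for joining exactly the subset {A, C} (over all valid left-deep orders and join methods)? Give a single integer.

1200

Selinger DP over subsets of {A,C}:
  {C}: scan cost=50, card=50
  {A}: scan cost=300, card=300
  {AC}: card=3750; try (C,hash)→1200, (A,merge)→3400, (C,merge)→3650, (A,hash)→5500, (C,nl_idx)→5850, (A,nl)→15050 …(+1); best=1200 via (C,hash)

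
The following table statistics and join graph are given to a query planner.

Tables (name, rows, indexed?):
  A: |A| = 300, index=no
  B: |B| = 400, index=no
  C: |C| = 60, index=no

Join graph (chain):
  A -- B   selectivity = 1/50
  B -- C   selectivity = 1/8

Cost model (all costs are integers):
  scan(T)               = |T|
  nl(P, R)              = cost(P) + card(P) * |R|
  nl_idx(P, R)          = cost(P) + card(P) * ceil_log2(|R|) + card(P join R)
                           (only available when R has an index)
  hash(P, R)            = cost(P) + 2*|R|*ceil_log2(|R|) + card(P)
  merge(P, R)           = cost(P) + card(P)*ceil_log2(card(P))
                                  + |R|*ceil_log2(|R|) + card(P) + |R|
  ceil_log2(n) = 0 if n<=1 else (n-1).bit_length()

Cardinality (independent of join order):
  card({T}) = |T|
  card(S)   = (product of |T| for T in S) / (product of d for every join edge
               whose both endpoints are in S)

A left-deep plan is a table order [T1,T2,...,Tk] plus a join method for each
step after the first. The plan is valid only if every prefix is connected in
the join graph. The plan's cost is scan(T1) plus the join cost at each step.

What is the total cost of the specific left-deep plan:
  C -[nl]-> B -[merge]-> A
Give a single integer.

step 1: scan C: cost=60, card=60
step 2: join B via nl
    card(P join B) = 60*400/(8) = 3000
    cost = 60 + 60*400 = 24060
step 3: join A via merge
    card(P join A) = 3000*300/(50) = 18000
    cost = 24060 + 3000*12 + 300*9 + 3000 + 300 = 66060

66060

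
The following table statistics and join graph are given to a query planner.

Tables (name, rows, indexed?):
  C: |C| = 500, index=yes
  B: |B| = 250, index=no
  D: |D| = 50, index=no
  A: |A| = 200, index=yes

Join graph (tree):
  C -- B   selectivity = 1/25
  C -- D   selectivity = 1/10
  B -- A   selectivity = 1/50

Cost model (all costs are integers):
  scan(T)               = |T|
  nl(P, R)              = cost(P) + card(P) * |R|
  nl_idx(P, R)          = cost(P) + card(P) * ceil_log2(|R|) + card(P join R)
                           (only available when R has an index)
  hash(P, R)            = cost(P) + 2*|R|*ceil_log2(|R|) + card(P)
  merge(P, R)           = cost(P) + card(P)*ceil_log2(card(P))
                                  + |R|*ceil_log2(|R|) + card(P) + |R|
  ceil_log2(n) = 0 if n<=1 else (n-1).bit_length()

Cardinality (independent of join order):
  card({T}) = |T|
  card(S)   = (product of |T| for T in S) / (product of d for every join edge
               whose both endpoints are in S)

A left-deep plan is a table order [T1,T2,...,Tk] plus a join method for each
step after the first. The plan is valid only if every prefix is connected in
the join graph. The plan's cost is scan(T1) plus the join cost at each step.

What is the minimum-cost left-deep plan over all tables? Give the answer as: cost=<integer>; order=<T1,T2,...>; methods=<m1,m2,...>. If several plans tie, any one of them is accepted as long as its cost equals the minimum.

cost=33800; order=C,B,A,D; methods=hash,hash,hash

Selinger DP (subsets sized 1..n):
  {C}: scan cost=500, card=500
  {B}: scan cost=250, card=250
  {D}: scan cost=50, card=50
  {A}: scan cost=200, card=200
  {BC}: card=5000; try (B,hash)→5000, (C,merge)→7500, (C,nl_idx)→7500, (B,merge)→7750, (C,hash)→9500, (C,nl)→125250 …(+1); best=5000 via (B,hash)
  {CD}: card=2500; try (D,hash)→1600, (C,nl_idx)→3000, (C,merge)→5400, (D,merge)→5850, (C,hash)→9100, (C,nl)→25050 …(+1); best=1600 via (D,hash)
  {AB}: card=1000; try (A,nl_idx)→3250, (A,hash)→3700, (B,merge)→4250, (A,merge)→4300, (B,hash)→4400, (B,nl)→50200 …(+1); best=3250 via (A,nl_idx)
  {BCD}: card=25000; try (B,hash)→8100, (D,hash)→10600, (B,merge)→36350, (D,merge)→75350, (D,nl)→255000, (B,nl)→626600; best=8100 via (B,hash)
  {ABC}: card=20000; try (A,hash)→13200, (C,hash)→13250, (C,merge)→19250, (C,nl_idx)→32250, (A,nl_idx)→65000, (A,merge)→76800 …(+2); best=13200 via (A,hash)
  {ABCD}: card=100000; try (D,hash)→33800, (A,hash)→36300, (A,nl_idx)→308100, (D,merge)→333550, (A,merge)→409900, (D,nl)→1013200 …(+1); best=33800 via (D,hash)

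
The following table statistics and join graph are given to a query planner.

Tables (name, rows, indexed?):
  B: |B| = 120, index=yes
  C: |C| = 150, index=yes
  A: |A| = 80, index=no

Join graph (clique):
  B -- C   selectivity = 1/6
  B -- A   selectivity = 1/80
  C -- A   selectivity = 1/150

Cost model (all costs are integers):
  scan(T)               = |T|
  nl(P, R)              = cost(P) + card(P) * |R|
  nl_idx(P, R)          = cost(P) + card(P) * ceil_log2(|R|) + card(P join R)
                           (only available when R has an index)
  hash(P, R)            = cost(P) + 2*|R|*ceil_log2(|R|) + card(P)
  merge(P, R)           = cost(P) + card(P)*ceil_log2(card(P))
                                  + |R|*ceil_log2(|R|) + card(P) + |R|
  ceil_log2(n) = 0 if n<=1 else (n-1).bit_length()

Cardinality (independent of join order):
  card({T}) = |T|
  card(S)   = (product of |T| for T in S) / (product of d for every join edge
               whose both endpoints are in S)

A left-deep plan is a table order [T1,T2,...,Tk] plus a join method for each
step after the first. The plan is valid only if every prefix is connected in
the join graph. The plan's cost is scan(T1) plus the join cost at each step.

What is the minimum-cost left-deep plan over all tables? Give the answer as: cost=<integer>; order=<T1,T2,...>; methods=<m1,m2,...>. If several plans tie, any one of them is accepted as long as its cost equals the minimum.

cost=1380; order=A,C,B; methods=nl_idx,nl_idx

Selinger DP (subsets sized 1..n):
  {B}: scan cost=120, card=120
  {C}: scan cost=150, card=150
  {A}: scan cost=80, card=80
  {BC}: card=3000; try (B,hash)→1980, (C,merge)→2430, (B,merge)→2460, (C,hash)→2640, (C,nl_idx)→4080, (B,nl_idx)→4200 …(+2); best=1980 via (B,hash)
  {AB}: card=120; try (B,nl_idx)→760, (A,hash)→1360, (B,merge)→1680, (A,merge)→1720, (B,hash)→1840, (B,nl)→9680 …(+1); best=760 via (B,nl_idx)
  {AC}: card=80; try (C,nl_idx)→800, (A,hash)→1420, (C,merge)→2070, (A,merge)→2140, (C,hash)→2560, (C,nl)→12080 …(+1); best=800 via (C,nl_idx)
  {ABC}: card=20; try (B,nl_idx)→1380, (C,nl_idx)→1740, (B,merge)→2400, (B,hash)→2560, (C,merge)→3070, (C,hash)→3280 …(+5); best=1380 via (B,nl_idx)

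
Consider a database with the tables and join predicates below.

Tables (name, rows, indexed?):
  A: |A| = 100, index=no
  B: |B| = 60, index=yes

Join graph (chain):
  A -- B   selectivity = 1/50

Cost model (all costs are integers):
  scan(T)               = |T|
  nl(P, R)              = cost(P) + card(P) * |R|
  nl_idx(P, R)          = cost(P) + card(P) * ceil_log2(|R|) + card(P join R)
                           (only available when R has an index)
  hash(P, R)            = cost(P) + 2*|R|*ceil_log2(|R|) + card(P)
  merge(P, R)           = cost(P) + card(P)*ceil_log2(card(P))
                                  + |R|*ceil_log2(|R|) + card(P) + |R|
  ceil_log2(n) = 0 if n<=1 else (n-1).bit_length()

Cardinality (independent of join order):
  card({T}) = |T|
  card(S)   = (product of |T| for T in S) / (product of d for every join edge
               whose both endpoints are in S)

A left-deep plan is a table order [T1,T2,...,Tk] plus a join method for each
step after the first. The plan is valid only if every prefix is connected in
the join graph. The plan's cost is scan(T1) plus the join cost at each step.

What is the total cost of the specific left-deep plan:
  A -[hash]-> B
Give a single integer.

920

step 1: scan A: cost=100, card=100
step 2: join B via hash
    card(P join B) = 100*60/(50) = 120
    cost = 100 + 2*60*6 + 100 = 920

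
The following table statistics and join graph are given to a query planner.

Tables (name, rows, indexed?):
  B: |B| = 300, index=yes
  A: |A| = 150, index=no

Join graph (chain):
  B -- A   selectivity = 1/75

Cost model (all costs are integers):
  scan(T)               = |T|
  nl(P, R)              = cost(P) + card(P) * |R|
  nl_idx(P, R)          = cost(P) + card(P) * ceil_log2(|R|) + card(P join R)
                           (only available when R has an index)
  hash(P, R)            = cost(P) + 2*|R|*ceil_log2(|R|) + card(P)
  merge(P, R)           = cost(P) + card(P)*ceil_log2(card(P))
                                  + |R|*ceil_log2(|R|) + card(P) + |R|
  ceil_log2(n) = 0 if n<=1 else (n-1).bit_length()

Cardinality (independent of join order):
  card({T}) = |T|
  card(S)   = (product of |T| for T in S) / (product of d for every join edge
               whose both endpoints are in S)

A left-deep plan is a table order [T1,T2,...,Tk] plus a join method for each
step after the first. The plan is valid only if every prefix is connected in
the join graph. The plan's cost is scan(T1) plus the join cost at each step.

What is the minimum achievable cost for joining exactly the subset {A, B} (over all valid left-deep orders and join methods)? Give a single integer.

Selinger DP over subsets of {A,B}:
  {B}: scan cost=300, card=300
  {A}: scan cost=150, card=150
  {AB}: card=600; try (B,nl_idx)→2100, (A,hash)→3000, (B,merge)→4500, (A,merge)→4650, (B,hash)→5700, (B,nl)→45150 …(+1); best=2100 via (B,nl_idx)

2100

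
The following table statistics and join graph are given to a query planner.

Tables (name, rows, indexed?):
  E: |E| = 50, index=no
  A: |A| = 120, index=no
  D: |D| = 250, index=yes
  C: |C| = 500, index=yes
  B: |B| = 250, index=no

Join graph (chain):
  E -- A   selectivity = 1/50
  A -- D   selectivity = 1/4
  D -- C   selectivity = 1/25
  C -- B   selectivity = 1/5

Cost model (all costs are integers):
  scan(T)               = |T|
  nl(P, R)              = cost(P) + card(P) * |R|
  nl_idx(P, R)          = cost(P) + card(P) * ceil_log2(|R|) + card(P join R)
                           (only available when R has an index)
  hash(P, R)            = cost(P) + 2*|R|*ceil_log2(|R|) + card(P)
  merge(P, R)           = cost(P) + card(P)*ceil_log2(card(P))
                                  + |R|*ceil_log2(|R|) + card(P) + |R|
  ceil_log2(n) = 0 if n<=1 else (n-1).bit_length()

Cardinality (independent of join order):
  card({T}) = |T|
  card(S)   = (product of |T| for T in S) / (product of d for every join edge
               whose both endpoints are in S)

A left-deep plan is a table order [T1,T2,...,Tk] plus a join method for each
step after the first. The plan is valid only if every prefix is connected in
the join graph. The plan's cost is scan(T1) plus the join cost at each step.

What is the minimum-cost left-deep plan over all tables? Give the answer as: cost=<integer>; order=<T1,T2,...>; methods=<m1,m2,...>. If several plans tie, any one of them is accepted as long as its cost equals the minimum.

Selinger DP (subsets sized 1..n):
  {E}: scan cost=50, card=50
  {A}: scan cost=120, card=120
  {D}: scan cost=250, card=250
  {C}: scan cost=500, card=500
  {B}: scan cost=250, card=250
  {AE}: card=120; try (E,hash)→840, (A,merge)→1360, (E,merge)→1430, (A,hash)→1780, (A,nl)→6050, (E,nl)→6120; best=840 via (E,hash)
  {AD}: card=7500; try (A,hash)→2180, (D,merge)→3330, (A,merge)→3460, (D,hash)→4240, (D,nl_idx)→8580, (D,nl)→30120 …(+1); best=2180 via (A,hash)
  {CD}: card=5000; try (D,hash)→5000, (C,merge)→7500, (C,nl_idx)→7500, (D,merge)→7750, (D,nl_idx)→9500, (C,hash)→9500 …(+2); best=5000 via (D,hash)
  {BC}: card=25000; try (B,hash)→5000, (C,merge)→7500, (B,merge)→7750, (C,hash)→9500, (C,nl_idx)→27500, (C,nl)→125250 …(+1); best=5000 via (B,hash)
  {ADE}: card=7500; try (D,merge)→4050, (D,hash)→4960, (D,nl_idx)→9300, (E,hash)→10280, (D,nl)→30840, (E,merge)→107530 …(+1); best=4050 via (D,merge)
  {ACD}: card=150000; try (A,hash)→11680, (C,hash)→18680, (A,merge)→75960, (C,merge)→112180, (C,nl_idx)→219680, (A,nl)→605000 …(+1); best=11680 via (A,hash)
  {BCD}: card=250000; try (B,hash)→14000, (D,hash)→34000, (B,merge)→77250, (D,merge)→407250, (D,nl_idx)→455000, (B,nl)→1255000 …(+1); best=14000 via (B,hash)
  {ACDE}: card=150000; try (C,hash)→20550, (C,merge)→114050, (E,hash)→162280, (C,nl_idx)→221550, (E,merge)→2862030, (C,nl)→3754050 …(+1); best=20550 via (C,hash)
  {ABCD}: card=7500000; try (B,hash)→165680, (A,hash)→265680, (B,merge)→2863930, (A,merge)→4764960, (A,nl)→30014000, (B,nl)→37511680; best=165680 via (B,hash)
  {ABCDE}: card=7500000; try (B,hash)→174550, (B,merge)→2872800, (E,hash)→7666280, (B,nl)→37520550, (E,merge)→180166030, (E,nl)→375165680; best=174550 via (B,hash)

cost=174550; order=A,E,D,C,B; methods=hash,merge,hash,hash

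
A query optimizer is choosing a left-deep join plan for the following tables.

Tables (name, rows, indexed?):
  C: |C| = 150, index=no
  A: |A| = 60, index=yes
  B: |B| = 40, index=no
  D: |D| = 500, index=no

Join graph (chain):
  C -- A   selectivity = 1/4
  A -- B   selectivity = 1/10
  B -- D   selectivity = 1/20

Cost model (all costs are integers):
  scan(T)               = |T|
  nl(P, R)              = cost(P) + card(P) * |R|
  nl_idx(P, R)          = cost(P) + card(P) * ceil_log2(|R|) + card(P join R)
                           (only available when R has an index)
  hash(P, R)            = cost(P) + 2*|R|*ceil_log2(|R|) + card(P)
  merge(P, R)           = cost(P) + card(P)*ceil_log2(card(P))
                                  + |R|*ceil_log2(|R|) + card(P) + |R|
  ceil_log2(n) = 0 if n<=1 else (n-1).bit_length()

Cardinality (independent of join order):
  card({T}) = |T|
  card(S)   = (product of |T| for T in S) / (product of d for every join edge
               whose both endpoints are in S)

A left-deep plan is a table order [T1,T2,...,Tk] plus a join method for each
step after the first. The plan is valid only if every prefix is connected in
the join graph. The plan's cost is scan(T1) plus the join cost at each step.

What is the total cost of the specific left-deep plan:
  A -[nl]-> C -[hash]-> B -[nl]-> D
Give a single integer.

4511790

step 1: scan A: cost=60, card=60
step 2: join C via nl
    card(P join C) = 60*150/(4) = 2250
    cost = 60 + 60*150 = 9060
step 3: join B via hash
    card(P join B) = 2250*40/(10) = 9000
    cost = 9060 + 2*40*6 + 2250 = 11790
step 4: join D via nl
    card(P join D) = 9000*500/(20) = 225000
    cost = 11790 + 9000*500 = 4511790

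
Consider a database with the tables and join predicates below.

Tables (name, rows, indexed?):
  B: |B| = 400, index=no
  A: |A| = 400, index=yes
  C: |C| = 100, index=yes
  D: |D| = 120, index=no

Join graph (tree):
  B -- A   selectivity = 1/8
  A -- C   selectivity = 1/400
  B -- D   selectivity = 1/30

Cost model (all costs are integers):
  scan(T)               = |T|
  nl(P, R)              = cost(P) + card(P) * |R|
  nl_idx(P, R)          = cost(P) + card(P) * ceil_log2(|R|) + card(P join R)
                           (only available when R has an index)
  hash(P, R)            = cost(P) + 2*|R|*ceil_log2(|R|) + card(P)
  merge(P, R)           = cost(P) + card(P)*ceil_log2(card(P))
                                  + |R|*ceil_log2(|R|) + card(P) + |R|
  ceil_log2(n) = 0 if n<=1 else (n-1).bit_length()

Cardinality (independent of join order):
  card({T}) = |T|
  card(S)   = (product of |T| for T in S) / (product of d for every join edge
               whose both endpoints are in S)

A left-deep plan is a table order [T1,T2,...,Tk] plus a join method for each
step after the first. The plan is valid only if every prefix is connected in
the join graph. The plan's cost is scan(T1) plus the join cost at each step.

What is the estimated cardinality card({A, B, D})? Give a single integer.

80000

Tables in S: A(400), B(400), D(120)
Edges inside S: B-A(d=8), B-D(d=30)
numerator = 400 * 400 * 120 = 19200000
denominator = 8 * 30 = 240
card(S) = 19200000 / 240 = 80000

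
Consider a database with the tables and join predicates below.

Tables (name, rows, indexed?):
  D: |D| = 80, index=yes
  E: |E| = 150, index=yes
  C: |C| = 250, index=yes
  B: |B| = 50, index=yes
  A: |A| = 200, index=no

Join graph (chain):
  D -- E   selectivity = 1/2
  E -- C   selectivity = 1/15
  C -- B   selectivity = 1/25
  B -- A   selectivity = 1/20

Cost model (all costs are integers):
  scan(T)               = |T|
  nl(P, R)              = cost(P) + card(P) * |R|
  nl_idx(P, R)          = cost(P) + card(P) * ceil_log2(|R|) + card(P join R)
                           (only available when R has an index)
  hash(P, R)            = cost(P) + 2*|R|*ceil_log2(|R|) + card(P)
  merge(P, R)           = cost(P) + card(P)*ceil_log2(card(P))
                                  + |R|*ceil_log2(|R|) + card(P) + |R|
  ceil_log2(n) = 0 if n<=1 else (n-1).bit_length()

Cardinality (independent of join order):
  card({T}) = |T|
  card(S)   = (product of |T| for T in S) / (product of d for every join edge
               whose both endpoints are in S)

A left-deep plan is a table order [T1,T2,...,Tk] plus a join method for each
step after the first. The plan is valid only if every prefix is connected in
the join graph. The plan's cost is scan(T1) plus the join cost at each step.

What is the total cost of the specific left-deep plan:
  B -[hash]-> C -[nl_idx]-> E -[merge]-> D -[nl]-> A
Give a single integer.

40083740

step 1: scan B: cost=50, card=50
step 2: join C via hash
    card(P join C) = 50*250/(25) = 500
    cost = 50 + 2*250*8 + 50 = 4100
step 3: join E via nl_idx
    card(P join E) = 500*150/(15) = 5000
    cost = 4100 + 500*8 + 5000 = 13100
step 4: join D via merge
    card(P join D) = 5000*80/(2) = 200000
    cost = 13100 + 5000*13 + 80*7 + 5000 + 80 = 83740
step 5: join A via nl
    card(P join A) = 200000*200/(20) = 2000000
    cost = 83740 + 200000*200 = 40083740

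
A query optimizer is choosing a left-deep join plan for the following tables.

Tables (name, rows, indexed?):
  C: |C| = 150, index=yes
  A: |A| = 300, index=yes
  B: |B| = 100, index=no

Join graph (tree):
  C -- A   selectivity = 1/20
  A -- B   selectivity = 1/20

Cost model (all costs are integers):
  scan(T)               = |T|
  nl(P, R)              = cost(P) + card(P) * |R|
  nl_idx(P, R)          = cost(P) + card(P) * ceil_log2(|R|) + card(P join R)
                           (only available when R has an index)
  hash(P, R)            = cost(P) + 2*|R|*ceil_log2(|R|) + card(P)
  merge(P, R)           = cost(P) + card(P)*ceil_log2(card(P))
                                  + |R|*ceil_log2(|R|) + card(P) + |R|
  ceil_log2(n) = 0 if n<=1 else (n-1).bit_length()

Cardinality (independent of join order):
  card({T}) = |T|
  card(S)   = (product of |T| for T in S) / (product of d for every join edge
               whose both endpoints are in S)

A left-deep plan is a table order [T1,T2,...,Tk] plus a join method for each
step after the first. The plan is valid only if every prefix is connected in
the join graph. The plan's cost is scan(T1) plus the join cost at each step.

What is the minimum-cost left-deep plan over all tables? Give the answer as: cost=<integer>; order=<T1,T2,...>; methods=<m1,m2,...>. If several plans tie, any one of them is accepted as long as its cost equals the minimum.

Selinger DP (subsets sized 1..n):
  {C}: scan cost=150, card=150
  {A}: scan cost=300, card=300
  {B}: scan cost=100, card=100
  {AC}: card=2250; try (C,hash)→3000, (A,nl_idx)→3750, (A,merge)→4500, (C,merge)→4650, (C,nl_idx)→4950, (A,hash)→5700 …(+2); best=3000 via (C,hash)
  {AB}: card=1500; try (B,hash)→2000, (A,nl_idx)→2500, (A,merge)→3900, (B,merge)→4100, (A,hash)→5600, (A,nl)→30100 …(+1); best=2000 via (B,hash)
  {ABC}: card=11250; try (C,hash)→5900, (B,hash)→6650, (C,merge)→21350, (C,nl_idx)→25250, (B,merge)→33050, (C,nl)→227000 …(+1); best=5900 via (C,hash)

cost=5900; order=A,B,C; methods=hash,hash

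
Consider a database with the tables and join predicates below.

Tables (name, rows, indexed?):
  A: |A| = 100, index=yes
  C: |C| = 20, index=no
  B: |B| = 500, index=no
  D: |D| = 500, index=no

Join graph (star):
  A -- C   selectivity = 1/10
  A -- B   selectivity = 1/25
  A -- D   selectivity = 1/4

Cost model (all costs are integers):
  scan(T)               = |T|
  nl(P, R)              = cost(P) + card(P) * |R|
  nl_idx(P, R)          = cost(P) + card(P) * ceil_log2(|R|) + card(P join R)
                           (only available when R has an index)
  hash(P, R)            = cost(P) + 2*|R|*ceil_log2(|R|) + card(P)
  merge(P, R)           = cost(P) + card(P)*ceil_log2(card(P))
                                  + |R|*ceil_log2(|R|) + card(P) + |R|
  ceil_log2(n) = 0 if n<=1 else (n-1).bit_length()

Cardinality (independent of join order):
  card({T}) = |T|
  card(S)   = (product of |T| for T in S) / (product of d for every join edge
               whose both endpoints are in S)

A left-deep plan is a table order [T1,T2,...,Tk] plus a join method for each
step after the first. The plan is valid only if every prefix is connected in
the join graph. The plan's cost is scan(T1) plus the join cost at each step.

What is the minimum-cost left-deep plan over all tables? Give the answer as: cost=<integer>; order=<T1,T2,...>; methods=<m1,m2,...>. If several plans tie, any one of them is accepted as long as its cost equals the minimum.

cost=17600; order=B,A,C,D; methods=hash,hash,hash

Selinger DP (subsets sized 1..n):
  {A}: scan cost=100, card=100
  {C}: scan cost=20, card=20
  {B}: scan cost=500, card=500
  {D}: scan cost=500, card=500
  {AC}: card=200; try (A,nl_idx)→360, (C,hash)→400, (A,merge)→940, (C,merge)→1020, (A,hash)→1440, (A,nl)→2020 …(+1); best=360 via (A,nl_idx)
  {AB}: card=2000; try (A,hash)→2400, (B,merge)→5900, (A,nl_idx)→6000, (A,merge)→6300, (B,hash)→9200, (B,nl)→50100 …(+1); best=2400 via (A,hash)
  {AD}: card=12500; try (A,hash)→2400, (D,merge)→5900, (A,merge)→6300, (D,hash)→9200, (A,nl_idx)→16500, (D,nl)→50100 …(+1); best=2400 via (A,hash)
  {ABC}: card=4000; try (C,hash)→4600, (B,merge)→7160, (B,hash)→9560, (C,merge)→26520, (C,nl)→42400, (B,nl)→100360; best=4600 via (C,hash)
  {ACD}: card=25000; try (D,merge)→7160, (D,hash)→9560, (C,hash)→15100, (D,nl)→100360, (C,merge)→190020, (C,nl)→252400; best=7160 via (D,merge)
  {ABD}: card=250000; try (D,hash)→13400, (B,hash)→23900, (D,merge)→31400, (B,merge)→194900, (D,nl)→1002400, (B,nl)→6252400; best=13400 via (D,hash)
  {ABCD}: card=500000; try (D,hash)→17600, (B,hash)→41160, (D,merge)→61600, (C,hash)→263600, (B,merge)→412160, (D,nl)→2004600 …(+3); best=17600 via (D,hash)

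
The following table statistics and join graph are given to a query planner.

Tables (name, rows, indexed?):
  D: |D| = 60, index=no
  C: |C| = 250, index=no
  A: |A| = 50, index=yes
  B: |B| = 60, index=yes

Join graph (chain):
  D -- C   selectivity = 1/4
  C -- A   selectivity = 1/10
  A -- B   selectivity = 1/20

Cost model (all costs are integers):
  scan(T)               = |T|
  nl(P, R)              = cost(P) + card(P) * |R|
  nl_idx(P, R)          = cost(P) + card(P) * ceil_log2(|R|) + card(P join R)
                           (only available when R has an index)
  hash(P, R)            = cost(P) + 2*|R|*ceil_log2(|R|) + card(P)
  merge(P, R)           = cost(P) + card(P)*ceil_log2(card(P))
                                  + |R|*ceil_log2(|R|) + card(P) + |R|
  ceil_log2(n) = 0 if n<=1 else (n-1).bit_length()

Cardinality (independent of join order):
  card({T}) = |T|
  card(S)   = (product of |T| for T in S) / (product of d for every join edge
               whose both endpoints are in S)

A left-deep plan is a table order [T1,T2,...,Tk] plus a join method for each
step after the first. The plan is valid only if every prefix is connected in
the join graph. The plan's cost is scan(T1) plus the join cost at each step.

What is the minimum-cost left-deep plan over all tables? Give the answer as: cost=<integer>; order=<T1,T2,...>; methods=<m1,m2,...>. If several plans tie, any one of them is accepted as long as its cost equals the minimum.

cost=7540; order=C,A,B,D; methods=hash,hash,hash

Selinger DP (subsets sized 1..n):
  {D}: scan cost=60, card=60
  {C}: scan cost=250, card=250
  {A}: scan cost=50, card=50
  {B}: scan cost=60, card=60
  {CD}: card=3750; try (D,hash)→1220, (C,merge)→2730, (D,merge)→2920, (C,hash)→4120, (C,nl)→15060, (D,nl)→15250; best=1220 via (D,hash)
  {AC}: card=1250; try (A,hash)→1100, (C,merge)→2650, (A,merge)→2850, (A,nl_idx)→3000, (C,hash)→4100, (C,nl)→12550 …(+1); best=1100 via (A,hash)
  {AB}: card=150; try (B,nl_idx)→500, (A,nl_idx)→570, (A,hash)→720, (B,hash)→820, (B,merge)→820, (A,merge)→830 …(+2); best=500 via (B,nl_idx)
  {ACD}: card=18750; try (D,hash)→3070, (A,hash)→5570, (D,merge)→16520, (A,nl_idx)→42470, (A,merge)→50320, (D,nl)→76100 …(+1); best=3070 via (D,hash)
  {ABC}: card=3750; try (B,hash)→3070, (C,merge)→4100, (C,hash)→4650, (B,nl_idx)→12350, (B,merge)→16520, (C,nl)→38000 …(+1); best=3070 via (B,hash)
  {ABCD}: card=56250; try (D,hash)→7540, (B,hash)→22540, (D,merge)→52240, (B,nl_idx)→171820, (D,nl)→228070, (B,merge)→303490 …(+1); best=7540 via (D,hash)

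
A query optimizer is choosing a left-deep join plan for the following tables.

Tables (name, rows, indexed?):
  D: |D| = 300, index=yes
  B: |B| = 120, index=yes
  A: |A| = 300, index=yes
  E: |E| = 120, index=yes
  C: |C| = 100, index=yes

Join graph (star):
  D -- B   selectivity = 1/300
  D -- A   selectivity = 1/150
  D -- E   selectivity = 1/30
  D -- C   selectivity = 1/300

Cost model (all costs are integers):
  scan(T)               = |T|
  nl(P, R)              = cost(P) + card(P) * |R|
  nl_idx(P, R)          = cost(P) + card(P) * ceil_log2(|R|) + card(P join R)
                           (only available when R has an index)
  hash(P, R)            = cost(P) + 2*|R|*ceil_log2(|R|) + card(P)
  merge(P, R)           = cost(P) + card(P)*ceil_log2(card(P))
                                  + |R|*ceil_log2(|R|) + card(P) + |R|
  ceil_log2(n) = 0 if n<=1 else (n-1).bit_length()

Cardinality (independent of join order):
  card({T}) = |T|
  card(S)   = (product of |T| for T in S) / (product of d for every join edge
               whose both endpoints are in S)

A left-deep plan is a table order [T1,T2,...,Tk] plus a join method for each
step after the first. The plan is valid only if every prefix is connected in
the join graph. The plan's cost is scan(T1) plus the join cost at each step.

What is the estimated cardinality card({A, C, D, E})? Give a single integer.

Tables in S: A(300), C(100), D(300), E(120)
Edges inside S: D-A(d=150), D-E(d=30), D-C(d=300)
numerator = 300 * 100 * 300 * 120 = 1080000000
denominator = 150 * 30 * 300 = 1350000
card(S) = 1080000000 / 1350000 = 800

800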